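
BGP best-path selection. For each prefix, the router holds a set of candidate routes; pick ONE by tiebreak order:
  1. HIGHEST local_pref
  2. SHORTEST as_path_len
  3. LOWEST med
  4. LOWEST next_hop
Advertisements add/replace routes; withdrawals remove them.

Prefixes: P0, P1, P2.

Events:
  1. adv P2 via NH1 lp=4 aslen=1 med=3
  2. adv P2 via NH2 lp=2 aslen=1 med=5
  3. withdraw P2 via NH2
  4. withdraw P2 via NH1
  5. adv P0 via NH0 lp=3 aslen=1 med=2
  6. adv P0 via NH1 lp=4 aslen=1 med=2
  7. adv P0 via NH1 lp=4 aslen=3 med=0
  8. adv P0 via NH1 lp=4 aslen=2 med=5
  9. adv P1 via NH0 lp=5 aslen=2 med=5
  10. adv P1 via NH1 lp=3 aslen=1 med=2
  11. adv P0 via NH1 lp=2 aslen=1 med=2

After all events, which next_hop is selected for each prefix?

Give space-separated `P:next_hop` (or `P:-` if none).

Op 1: best P0=- P1=- P2=NH1
Op 2: best P0=- P1=- P2=NH1
Op 3: best P0=- P1=- P2=NH1
Op 4: best P0=- P1=- P2=-
Op 5: best P0=NH0 P1=- P2=-
Op 6: best P0=NH1 P1=- P2=-
Op 7: best P0=NH1 P1=- P2=-
Op 8: best P0=NH1 P1=- P2=-
Op 9: best P0=NH1 P1=NH0 P2=-
Op 10: best P0=NH1 P1=NH0 P2=-
Op 11: best P0=NH0 P1=NH0 P2=-

Answer: P0:NH0 P1:NH0 P2:-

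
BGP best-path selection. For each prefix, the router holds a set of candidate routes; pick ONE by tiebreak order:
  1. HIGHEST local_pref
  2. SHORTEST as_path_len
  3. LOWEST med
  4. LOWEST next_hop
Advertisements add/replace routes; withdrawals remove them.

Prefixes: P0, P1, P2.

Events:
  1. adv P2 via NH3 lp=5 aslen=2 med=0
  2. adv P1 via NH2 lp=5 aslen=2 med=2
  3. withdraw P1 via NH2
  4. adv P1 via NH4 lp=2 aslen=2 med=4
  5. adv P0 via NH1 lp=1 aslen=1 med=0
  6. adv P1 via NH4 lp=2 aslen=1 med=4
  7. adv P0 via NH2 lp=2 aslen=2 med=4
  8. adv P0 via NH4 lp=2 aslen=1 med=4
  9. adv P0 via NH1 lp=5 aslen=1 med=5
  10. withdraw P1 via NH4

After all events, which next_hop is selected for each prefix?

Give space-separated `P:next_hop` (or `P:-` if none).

Op 1: best P0=- P1=- P2=NH3
Op 2: best P0=- P1=NH2 P2=NH3
Op 3: best P0=- P1=- P2=NH3
Op 4: best P0=- P1=NH4 P2=NH3
Op 5: best P0=NH1 P1=NH4 P2=NH3
Op 6: best P0=NH1 P1=NH4 P2=NH3
Op 7: best P0=NH2 P1=NH4 P2=NH3
Op 8: best P0=NH4 P1=NH4 P2=NH3
Op 9: best P0=NH1 P1=NH4 P2=NH3
Op 10: best P0=NH1 P1=- P2=NH3

Answer: P0:NH1 P1:- P2:NH3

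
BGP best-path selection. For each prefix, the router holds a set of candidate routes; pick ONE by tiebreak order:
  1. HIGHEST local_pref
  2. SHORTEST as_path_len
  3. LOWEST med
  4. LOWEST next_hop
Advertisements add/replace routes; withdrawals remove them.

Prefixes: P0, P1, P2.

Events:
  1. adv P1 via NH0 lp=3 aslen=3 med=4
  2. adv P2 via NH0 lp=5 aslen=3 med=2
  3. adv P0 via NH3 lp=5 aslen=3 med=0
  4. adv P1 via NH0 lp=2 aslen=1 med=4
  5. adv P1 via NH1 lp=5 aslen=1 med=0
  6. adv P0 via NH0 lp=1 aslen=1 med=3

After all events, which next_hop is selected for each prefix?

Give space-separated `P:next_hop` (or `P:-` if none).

Answer: P0:NH3 P1:NH1 P2:NH0

Derivation:
Op 1: best P0=- P1=NH0 P2=-
Op 2: best P0=- P1=NH0 P2=NH0
Op 3: best P0=NH3 P1=NH0 P2=NH0
Op 4: best P0=NH3 P1=NH0 P2=NH0
Op 5: best P0=NH3 P1=NH1 P2=NH0
Op 6: best P0=NH3 P1=NH1 P2=NH0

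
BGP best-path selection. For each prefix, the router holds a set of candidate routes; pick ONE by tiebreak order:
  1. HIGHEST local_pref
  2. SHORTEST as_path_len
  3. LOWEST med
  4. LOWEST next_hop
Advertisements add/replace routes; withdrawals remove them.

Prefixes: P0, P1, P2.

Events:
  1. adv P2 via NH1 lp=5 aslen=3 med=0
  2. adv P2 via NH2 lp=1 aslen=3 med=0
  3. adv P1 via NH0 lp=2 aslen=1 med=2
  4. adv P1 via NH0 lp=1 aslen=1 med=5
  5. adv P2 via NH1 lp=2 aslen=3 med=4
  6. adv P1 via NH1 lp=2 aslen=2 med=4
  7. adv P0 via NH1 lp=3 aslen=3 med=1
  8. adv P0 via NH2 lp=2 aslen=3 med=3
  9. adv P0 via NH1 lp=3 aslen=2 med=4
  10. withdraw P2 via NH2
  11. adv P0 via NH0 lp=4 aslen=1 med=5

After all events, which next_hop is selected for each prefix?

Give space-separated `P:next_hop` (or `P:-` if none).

Answer: P0:NH0 P1:NH1 P2:NH1

Derivation:
Op 1: best P0=- P1=- P2=NH1
Op 2: best P0=- P1=- P2=NH1
Op 3: best P0=- P1=NH0 P2=NH1
Op 4: best P0=- P1=NH0 P2=NH1
Op 5: best P0=- P1=NH0 P2=NH1
Op 6: best P0=- P1=NH1 P2=NH1
Op 7: best P0=NH1 P1=NH1 P2=NH1
Op 8: best P0=NH1 P1=NH1 P2=NH1
Op 9: best P0=NH1 P1=NH1 P2=NH1
Op 10: best P0=NH1 P1=NH1 P2=NH1
Op 11: best P0=NH0 P1=NH1 P2=NH1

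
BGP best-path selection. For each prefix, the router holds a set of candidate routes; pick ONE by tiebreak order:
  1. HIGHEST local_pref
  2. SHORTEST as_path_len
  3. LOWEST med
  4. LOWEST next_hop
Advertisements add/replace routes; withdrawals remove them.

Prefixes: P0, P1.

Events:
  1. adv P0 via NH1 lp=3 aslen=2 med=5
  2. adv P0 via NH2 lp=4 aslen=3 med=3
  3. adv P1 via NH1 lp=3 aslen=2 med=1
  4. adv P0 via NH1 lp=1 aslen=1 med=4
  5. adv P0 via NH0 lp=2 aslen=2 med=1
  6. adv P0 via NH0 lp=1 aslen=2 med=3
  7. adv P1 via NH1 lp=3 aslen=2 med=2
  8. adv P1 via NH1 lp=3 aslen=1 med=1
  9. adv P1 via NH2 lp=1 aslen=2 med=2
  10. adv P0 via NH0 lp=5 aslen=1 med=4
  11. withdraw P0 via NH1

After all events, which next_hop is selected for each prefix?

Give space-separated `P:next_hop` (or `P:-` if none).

Op 1: best P0=NH1 P1=-
Op 2: best P0=NH2 P1=-
Op 3: best P0=NH2 P1=NH1
Op 4: best P0=NH2 P1=NH1
Op 5: best P0=NH2 P1=NH1
Op 6: best P0=NH2 P1=NH1
Op 7: best P0=NH2 P1=NH1
Op 8: best P0=NH2 P1=NH1
Op 9: best P0=NH2 P1=NH1
Op 10: best P0=NH0 P1=NH1
Op 11: best P0=NH0 P1=NH1

Answer: P0:NH0 P1:NH1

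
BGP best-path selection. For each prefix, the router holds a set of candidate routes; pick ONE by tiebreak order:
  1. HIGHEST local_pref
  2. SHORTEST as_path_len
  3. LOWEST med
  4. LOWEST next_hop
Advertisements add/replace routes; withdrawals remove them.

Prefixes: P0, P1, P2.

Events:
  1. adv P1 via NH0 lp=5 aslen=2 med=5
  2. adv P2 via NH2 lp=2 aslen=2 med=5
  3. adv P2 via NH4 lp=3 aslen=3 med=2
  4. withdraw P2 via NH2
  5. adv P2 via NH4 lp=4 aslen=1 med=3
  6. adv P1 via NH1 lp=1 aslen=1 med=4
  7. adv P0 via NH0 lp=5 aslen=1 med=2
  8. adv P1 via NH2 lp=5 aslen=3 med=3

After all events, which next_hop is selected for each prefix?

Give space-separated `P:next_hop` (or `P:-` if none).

Answer: P0:NH0 P1:NH0 P2:NH4

Derivation:
Op 1: best P0=- P1=NH0 P2=-
Op 2: best P0=- P1=NH0 P2=NH2
Op 3: best P0=- P1=NH0 P2=NH4
Op 4: best P0=- P1=NH0 P2=NH4
Op 5: best P0=- P1=NH0 P2=NH4
Op 6: best P0=- P1=NH0 P2=NH4
Op 7: best P0=NH0 P1=NH0 P2=NH4
Op 8: best P0=NH0 P1=NH0 P2=NH4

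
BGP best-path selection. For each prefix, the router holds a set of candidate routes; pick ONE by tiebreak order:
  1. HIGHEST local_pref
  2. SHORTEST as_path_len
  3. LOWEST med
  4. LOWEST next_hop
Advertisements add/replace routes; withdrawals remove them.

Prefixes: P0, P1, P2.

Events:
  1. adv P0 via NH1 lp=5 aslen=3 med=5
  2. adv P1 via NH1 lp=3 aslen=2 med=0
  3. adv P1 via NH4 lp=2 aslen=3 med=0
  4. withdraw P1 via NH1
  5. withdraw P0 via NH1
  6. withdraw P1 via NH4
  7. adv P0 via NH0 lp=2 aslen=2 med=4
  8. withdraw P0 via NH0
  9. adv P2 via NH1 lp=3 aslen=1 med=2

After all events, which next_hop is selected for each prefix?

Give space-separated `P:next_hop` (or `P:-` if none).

Answer: P0:- P1:- P2:NH1

Derivation:
Op 1: best P0=NH1 P1=- P2=-
Op 2: best P0=NH1 P1=NH1 P2=-
Op 3: best P0=NH1 P1=NH1 P2=-
Op 4: best P0=NH1 P1=NH4 P2=-
Op 5: best P0=- P1=NH4 P2=-
Op 6: best P0=- P1=- P2=-
Op 7: best P0=NH0 P1=- P2=-
Op 8: best P0=- P1=- P2=-
Op 9: best P0=- P1=- P2=NH1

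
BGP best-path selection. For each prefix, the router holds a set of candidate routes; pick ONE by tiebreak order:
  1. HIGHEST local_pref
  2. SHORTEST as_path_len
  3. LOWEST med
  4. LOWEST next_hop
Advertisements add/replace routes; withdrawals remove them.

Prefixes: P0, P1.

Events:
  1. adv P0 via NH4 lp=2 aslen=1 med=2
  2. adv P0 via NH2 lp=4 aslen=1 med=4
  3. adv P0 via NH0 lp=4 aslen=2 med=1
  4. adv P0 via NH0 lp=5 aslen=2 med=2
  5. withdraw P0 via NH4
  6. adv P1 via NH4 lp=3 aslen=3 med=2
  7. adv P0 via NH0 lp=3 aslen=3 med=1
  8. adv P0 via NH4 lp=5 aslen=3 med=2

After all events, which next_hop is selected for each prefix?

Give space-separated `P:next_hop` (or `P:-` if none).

Answer: P0:NH4 P1:NH4

Derivation:
Op 1: best P0=NH4 P1=-
Op 2: best P0=NH2 P1=-
Op 3: best P0=NH2 P1=-
Op 4: best P0=NH0 P1=-
Op 5: best P0=NH0 P1=-
Op 6: best P0=NH0 P1=NH4
Op 7: best P0=NH2 P1=NH4
Op 8: best P0=NH4 P1=NH4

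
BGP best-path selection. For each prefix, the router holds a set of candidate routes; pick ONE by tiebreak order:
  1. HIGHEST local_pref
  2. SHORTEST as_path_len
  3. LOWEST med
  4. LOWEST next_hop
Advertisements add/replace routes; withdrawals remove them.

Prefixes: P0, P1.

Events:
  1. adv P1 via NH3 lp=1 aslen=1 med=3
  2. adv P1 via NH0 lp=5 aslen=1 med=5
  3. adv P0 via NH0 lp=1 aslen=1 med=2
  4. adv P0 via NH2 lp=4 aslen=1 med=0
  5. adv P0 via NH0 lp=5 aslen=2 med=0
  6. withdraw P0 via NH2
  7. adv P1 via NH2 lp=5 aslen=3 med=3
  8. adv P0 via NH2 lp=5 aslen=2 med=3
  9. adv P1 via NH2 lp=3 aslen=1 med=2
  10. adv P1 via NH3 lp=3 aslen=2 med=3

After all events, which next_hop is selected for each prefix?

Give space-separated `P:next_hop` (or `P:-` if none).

Op 1: best P0=- P1=NH3
Op 2: best P0=- P1=NH0
Op 3: best P0=NH0 P1=NH0
Op 4: best P0=NH2 P1=NH0
Op 5: best P0=NH0 P1=NH0
Op 6: best P0=NH0 P1=NH0
Op 7: best P0=NH0 P1=NH0
Op 8: best P0=NH0 P1=NH0
Op 9: best P0=NH0 P1=NH0
Op 10: best P0=NH0 P1=NH0

Answer: P0:NH0 P1:NH0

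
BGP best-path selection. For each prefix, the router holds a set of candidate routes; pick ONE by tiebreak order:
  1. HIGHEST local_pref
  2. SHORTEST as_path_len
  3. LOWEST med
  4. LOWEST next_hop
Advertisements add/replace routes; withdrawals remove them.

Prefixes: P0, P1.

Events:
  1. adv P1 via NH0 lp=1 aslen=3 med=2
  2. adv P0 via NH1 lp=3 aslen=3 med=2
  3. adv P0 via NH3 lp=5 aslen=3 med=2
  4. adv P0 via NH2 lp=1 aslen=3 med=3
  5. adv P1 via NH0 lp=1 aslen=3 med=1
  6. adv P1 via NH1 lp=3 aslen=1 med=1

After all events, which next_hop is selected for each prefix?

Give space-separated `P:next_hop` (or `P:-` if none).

Answer: P0:NH3 P1:NH1

Derivation:
Op 1: best P0=- P1=NH0
Op 2: best P0=NH1 P1=NH0
Op 3: best P0=NH3 P1=NH0
Op 4: best P0=NH3 P1=NH0
Op 5: best P0=NH3 P1=NH0
Op 6: best P0=NH3 P1=NH1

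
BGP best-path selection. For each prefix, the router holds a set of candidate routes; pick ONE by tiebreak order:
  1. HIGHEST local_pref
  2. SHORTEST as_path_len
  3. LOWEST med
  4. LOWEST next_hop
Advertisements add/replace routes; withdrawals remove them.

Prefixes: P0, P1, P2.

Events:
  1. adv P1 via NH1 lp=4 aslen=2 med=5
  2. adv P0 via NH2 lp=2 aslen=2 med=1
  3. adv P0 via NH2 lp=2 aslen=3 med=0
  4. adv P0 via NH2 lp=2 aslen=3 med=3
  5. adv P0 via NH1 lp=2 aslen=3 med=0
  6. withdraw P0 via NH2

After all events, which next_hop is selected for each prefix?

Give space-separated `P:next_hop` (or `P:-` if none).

Op 1: best P0=- P1=NH1 P2=-
Op 2: best P0=NH2 P1=NH1 P2=-
Op 3: best P0=NH2 P1=NH1 P2=-
Op 4: best P0=NH2 P1=NH1 P2=-
Op 5: best P0=NH1 P1=NH1 P2=-
Op 6: best P0=NH1 P1=NH1 P2=-

Answer: P0:NH1 P1:NH1 P2:-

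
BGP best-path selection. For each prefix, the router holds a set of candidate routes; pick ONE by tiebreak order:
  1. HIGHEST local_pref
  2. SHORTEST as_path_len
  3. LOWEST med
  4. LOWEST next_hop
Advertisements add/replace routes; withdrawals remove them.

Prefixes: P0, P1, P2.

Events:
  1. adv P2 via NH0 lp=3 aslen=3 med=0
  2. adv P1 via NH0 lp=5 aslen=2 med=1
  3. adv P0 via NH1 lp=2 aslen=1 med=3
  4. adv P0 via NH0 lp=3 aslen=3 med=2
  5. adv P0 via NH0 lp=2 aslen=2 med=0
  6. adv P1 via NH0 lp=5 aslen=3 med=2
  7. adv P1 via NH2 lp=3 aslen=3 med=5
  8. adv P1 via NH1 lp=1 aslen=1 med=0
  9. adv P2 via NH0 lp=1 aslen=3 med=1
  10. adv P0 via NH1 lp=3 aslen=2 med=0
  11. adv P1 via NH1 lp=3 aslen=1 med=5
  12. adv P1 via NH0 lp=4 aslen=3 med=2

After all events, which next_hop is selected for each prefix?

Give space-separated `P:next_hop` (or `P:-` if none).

Op 1: best P0=- P1=- P2=NH0
Op 2: best P0=- P1=NH0 P2=NH0
Op 3: best P0=NH1 P1=NH0 P2=NH0
Op 4: best P0=NH0 P1=NH0 P2=NH0
Op 5: best P0=NH1 P1=NH0 P2=NH0
Op 6: best P0=NH1 P1=NH0 P2=NH0
Op 7: best P0=NH1 P1=NH0 P2=NH0
Op 8: best P0=NH1 P1=NH0 P2=NH0
Op 9: best P0=NH1 P1=NH0 P2=NH0
Op 10: best P0=NH1 P1=NH0 P2=NH0
Op 11: best P0=NH1 P1=NH0 P2=NH0
Op 12: best P0=NH1 P1=NH0 P2=NH0

Answer: P0:NH1 P1:NH0 P2:NH0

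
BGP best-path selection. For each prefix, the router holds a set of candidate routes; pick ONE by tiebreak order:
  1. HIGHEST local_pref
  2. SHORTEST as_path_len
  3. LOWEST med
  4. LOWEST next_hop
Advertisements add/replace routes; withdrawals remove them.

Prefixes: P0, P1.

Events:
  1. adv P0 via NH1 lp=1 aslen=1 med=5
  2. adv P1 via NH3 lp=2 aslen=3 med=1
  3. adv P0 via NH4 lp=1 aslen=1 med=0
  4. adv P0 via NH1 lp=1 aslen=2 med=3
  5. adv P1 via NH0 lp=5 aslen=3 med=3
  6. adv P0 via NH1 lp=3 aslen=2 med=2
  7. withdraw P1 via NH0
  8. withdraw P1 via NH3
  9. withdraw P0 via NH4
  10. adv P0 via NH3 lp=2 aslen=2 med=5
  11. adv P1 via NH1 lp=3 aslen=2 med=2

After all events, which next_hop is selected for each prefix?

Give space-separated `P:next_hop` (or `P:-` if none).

Op 1: best P0=NH1 P1=-
Op 2: best P0=NH1 P1=NH3
Op 3: best P0=NH4 P1=NH3
Op 4: best P0=NH4 P1=NH3
Op 5: best P0=NH4 P1=NH0
Op 6: best P0=NH1 P1=NH0
Op 7: best P0=NH1 P1=NH3
Op 8: best P0=NH1 P1=-
Op 9: best P0=NH1 P1=-
Op 10: best P0=NH1 P1=-
Op 11: best P0=NH1 P1=NH1

Answer: P0:NH1 P1:NH1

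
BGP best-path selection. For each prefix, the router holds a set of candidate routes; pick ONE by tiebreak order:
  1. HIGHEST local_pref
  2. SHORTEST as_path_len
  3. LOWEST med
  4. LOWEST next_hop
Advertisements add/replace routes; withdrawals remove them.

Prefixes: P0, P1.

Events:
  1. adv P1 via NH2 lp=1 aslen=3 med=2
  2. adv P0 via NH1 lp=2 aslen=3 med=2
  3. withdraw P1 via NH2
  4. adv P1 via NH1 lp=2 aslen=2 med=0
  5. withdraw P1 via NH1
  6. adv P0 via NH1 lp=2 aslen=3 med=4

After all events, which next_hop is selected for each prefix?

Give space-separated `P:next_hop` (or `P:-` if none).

Answer: P0:NH1 P1:-

Derivation:
Op 1: best P0=- P1=NH2
Op 2: best P0=NH1 P1=NH2
Op 3: best P0=NH1 P1=-
Op 4: best P0=NH1 P1=NH1
Op 5: best P0=NH1 P1=-
Op 6: best P0=NH1 P1=-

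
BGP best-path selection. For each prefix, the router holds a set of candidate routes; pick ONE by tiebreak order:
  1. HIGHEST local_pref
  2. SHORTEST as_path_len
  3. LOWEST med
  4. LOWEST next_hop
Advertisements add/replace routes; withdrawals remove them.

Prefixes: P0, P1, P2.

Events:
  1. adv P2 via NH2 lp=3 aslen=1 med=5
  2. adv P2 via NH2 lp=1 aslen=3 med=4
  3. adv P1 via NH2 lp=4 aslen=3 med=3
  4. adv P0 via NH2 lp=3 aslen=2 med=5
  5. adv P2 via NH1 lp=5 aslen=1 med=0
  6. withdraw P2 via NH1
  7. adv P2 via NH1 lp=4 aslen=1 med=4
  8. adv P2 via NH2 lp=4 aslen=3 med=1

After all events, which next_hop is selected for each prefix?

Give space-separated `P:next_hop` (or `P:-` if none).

Answer: P0:NH2 P1:NH2 P2:NH1

Derivation:
Op 1: best P0=- P1=- P2=NH2
Op 2: best P0=- P1=- P2=NH2
Op 3: best P0=- P1=NH2 P2=NH2
Op 4: best P0=NH2 P1=NH2 P2=NH2
Op 5: best P0=NH2 P1=NH2 P2=NH1
Op 6: best P0=NH2 P1=NH2 P2=NH2
Op 7: best P0=NH2 P1=NH2 P2=NH1
Op 8: best P0=NH2 P1=NH2 P2=NH1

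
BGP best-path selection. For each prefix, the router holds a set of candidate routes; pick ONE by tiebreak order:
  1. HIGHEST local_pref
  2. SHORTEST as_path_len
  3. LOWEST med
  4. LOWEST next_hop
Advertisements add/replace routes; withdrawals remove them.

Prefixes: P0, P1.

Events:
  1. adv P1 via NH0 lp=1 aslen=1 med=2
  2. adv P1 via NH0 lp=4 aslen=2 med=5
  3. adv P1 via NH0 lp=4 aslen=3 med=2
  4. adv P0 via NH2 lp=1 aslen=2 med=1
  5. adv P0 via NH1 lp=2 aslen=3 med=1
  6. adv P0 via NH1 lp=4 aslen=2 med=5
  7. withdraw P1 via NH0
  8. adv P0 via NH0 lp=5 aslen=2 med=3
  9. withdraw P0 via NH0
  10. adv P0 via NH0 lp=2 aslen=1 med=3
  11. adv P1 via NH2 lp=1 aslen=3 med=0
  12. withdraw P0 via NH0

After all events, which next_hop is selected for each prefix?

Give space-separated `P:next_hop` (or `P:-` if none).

Answer: P0:NH1 P1:NH2

Derivation:
Op 1: best P0=- P1=NH0
Op 2: best P0=- P1=NH0
Op 3: best P0=- P1=NH0
Op 4: best P0=NH2 P1=NH0
Op 5: best P0=NH1 P1=NH0
Op 6: best P0=NH1 P1=NH0
Op 7: best P0=NH1 P1=-
Op 8: best P0=NH0 P1=-
Op 9: best P0=NH1 P1=-
Op 10: best P0=NH1 P1=-
Op 11: best P0=NH1 P1=NH2
Op 12: best P0=NH1 P1=NH2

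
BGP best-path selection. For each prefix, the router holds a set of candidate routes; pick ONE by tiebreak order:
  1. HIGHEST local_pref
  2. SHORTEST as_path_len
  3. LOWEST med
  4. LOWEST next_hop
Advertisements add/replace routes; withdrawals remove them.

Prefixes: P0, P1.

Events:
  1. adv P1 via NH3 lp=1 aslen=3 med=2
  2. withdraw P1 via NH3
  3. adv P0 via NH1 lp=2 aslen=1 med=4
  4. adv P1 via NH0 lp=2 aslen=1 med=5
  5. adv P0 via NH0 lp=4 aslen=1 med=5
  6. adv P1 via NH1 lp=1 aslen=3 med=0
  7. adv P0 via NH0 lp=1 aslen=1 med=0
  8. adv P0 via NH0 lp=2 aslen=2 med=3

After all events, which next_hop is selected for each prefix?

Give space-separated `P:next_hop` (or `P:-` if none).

Answer: P0:NH1 P1:NH0

Derivation:
Op 1: best P0=- P1=NH3
Op 2: best P0=- P1=-
Op 3: best P0=NH1 P1=-
Op 4: best P0=NH1 P1=NH0
Op 5: best P0=NH0 P1=NH0
Op 6: best P0=NH0 P1=NH0
Op 7: best P0=NH1 P1=NH0
Op 8: best P0=NH1 P1=NH0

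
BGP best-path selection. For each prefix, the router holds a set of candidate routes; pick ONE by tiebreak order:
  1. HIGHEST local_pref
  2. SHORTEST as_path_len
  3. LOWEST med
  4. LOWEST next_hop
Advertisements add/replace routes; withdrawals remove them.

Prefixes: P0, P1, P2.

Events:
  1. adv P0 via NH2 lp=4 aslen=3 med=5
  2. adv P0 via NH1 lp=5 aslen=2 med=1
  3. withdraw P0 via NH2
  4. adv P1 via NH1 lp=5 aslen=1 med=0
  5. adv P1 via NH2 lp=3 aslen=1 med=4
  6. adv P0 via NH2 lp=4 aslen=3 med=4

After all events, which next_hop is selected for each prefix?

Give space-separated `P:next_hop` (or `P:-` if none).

Op 1: best P0=NH2 P1=- P2=-
Op 2: best P0=NH1 P1=- P2=-
Op 3: best P0=NH1 P1=- P2=-
Op 4: best P0=NH1 P1=NH1 P2=-
Op 5: best P0=NH1 P1=NH1 P2=-
Op 6: best P0=NH1 P1=NH1 P2=-

Answer: P0:NH1 P1:NH1 P2:-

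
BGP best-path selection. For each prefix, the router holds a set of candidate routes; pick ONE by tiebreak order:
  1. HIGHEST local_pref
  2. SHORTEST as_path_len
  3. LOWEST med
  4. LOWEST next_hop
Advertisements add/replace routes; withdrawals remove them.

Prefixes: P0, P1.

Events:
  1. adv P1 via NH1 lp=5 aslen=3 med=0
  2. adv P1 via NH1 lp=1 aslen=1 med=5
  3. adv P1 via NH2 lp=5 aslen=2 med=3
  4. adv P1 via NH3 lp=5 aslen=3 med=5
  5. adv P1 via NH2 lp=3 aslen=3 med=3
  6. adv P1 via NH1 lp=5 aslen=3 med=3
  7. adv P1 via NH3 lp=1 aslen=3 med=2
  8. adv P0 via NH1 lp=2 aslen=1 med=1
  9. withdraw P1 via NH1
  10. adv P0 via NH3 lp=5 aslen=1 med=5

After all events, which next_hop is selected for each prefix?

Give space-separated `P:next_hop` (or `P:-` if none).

Answer: P0:NH3 P1:NH2

Derivation:
Op 1: best P0=- P1=NH1
Op 2: best P0=- P1=NH1
Op 3: best P0=- P1=NH2
Op 4: best P0=- P1=NH2
Op 5: best P0=- P1=NH3
Op 6: best P0=- P1=NH1
Op 7: best P0=- P1=NH1
Op 8: best P0=NH1 P1=NH1
Op 9: best P0=NH1 P1=NH2
Op 10: best P0=NH3 P1=NH2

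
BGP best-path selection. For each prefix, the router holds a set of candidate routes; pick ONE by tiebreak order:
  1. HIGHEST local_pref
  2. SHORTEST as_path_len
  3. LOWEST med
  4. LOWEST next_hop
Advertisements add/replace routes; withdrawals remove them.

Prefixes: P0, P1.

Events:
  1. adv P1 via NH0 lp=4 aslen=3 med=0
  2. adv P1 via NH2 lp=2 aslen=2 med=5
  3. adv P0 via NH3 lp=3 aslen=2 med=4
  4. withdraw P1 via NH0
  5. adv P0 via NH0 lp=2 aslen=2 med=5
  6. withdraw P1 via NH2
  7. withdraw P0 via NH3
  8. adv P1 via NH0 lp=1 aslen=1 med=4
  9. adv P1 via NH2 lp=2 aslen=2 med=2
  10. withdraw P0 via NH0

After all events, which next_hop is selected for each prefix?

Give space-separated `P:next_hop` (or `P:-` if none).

Answer: P0:- P1:NH2

Derivation:
Op 1: best P0=- P1=NH0
Op 2: best P0=- P1=NH0
Op 3: best P0=NH3 P1=NH0
Op 4: best P0=NH3 P1=NH2
Op 5: best P0=NH3 P1=NH2
Op 6: best P0=NH3 P1=-
Op 7: best P0=NH0 P1=-
Op 8: best P0=NH0 P1=NH0
Op 9: best P0=NH0 P1=NH2
Op 10: best P0=- P1=NH2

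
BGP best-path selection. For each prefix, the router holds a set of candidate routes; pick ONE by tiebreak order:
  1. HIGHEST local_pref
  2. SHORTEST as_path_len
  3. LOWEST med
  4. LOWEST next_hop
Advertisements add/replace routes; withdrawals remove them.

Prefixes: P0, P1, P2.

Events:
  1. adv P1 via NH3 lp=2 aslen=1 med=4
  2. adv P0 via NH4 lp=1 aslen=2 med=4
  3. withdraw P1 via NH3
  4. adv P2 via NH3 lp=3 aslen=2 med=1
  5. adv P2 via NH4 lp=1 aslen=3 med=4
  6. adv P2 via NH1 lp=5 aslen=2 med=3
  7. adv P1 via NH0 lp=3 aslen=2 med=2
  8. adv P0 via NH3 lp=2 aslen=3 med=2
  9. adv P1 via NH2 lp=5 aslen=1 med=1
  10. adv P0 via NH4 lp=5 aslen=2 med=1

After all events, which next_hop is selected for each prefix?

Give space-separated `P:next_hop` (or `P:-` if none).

Op 1: best P0=- P1=NH3 P2=-
Op 2: best P0=NH4 P1=NH3 P2=-
Op 3: best P0=NH4 P1=- P2=-
Op 4: best P0=NH4 P1=- P2=NH3
Op 5: best P0=NH4 P1=- P2=NH3
Op 6: best P0=NH4 P1=- P2=NH1
Op 7: best P0=NH4 P1=NH0 P2=NH1
Op 8: best P0=NH3 P1=NH0 P2=NH1
Op 9: best P0=NH3 P1=NH2 P2=NH1
Op 10: best P0=NH4 P1=NH2 P2=NH1

Answer: P0:NH4 P1:NH2 P2:NH1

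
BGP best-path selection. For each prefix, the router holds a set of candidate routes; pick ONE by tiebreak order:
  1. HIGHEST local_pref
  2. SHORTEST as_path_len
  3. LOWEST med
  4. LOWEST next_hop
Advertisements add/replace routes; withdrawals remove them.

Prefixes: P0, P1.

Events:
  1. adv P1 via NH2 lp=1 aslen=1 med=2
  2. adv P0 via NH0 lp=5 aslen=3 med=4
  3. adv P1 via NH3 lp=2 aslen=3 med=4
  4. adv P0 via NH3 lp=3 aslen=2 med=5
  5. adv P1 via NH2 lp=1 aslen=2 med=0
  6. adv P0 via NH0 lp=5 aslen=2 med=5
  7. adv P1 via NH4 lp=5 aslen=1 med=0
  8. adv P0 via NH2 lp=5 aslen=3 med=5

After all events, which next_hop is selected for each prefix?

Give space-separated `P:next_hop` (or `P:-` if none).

Answer: P0:NH0 P1:NH4

Derivation:
Op 1: best P0=- P1=NH2
Op 2: best P0=NH0 P1=NH2
Op 3: best P0=NH0 P1=NH3
Op 4: best P0=NH0 P1=NH3
Op 5: best P0=NH0 P1=NH3
Op 6: best P0=NH0 P1=NH3
Op 7: best P0=NH0 P1=NH4
Op 8: best P0=NH0 P1=NH4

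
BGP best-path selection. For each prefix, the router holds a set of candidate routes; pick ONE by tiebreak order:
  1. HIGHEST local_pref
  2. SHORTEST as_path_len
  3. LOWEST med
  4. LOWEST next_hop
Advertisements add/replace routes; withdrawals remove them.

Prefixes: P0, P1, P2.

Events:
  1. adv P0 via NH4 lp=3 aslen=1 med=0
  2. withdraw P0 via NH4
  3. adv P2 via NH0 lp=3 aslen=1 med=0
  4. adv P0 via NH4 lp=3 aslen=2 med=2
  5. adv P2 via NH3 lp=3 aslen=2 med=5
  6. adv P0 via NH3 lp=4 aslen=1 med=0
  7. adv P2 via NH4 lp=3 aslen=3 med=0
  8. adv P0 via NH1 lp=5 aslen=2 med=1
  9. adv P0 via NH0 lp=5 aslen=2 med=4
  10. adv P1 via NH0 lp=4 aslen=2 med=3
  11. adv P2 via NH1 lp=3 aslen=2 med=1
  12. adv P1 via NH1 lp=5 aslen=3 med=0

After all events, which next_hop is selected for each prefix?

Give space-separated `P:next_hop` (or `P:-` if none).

Op 1: best P0=NH4 P1=- P2=-
Op 2: best P0=- P1=- P2=-
Op 3: best P0=- P1=- P2=NH0
Op 4: best P0=NH4 P1=- P2=NH0
Op 5: best P0=NH4 P1=- P2=NH0
Op 6: best P0=NH3 P1=- P2=NH0
Op 7: best P0=NH3 P1=- P2=NH0
Op 8: best P0=NH1 P1=- P2=NH0
Op 9: best P0=NH1 P1=- P2=NH0
Op 10: best P0=NH1 P1=NH0 P2=NH0
Op 11: best P0=NH1 P1=NH0 P2=NH0
Op 12: best P0=NH1 P1=NH1 P2=NH0

Answer: P0:NH1 P1:NH1 P2:NH0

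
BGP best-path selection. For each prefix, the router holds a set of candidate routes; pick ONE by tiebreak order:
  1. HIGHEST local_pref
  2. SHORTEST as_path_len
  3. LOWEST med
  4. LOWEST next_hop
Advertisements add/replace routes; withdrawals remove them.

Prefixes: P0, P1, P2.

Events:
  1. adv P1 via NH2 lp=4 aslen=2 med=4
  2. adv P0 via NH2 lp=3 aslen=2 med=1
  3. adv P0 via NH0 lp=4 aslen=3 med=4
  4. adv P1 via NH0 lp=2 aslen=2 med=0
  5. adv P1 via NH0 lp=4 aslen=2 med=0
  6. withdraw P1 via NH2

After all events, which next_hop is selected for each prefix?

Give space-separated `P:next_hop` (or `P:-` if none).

Op 1: best P0=- P1=NH2 P2=-
Op 2: best P0=NH2 P1=NH2 P2=-
Op 3: best P0=NH0 P1=NH2 P2=-
Op 4: best P0=NH0 P1=NH2 P2=-
Op 5: best P0=NH0 P1=NH0 P2=-
Op 6: best P0=NH0 P1=NH0 P2=-

Answer: P0:NH0 P1:NH0 P2:-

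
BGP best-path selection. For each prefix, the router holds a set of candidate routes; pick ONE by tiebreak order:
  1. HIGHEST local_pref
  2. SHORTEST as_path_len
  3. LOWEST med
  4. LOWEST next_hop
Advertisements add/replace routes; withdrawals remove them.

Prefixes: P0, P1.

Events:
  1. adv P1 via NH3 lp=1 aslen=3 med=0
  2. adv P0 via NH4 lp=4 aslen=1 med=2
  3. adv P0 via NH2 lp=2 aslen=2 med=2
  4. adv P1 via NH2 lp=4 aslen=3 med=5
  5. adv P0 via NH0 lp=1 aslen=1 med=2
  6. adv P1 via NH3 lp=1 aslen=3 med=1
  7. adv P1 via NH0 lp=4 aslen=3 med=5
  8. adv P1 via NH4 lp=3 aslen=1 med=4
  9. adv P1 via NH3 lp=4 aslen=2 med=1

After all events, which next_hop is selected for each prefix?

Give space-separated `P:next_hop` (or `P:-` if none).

Answer: P0:NH4 P1:NH3

Derivation:
Op 1: best P0=- P1=NH3
Op 2: best P0=NH4 P1=NH3
Op 3: best P0=NH4 P1=NH3
Op 4: best P0=NH4 P1=NH2
Op 5: best P0=NH4 P1=NH2
Op 6: best P0=NH4 P1=NH2
Op 7: best P0=NH4 P1=NH0
Op 8: best P0=NH4 P1=NH0
Op 9: best P0=NH4 P1=NH3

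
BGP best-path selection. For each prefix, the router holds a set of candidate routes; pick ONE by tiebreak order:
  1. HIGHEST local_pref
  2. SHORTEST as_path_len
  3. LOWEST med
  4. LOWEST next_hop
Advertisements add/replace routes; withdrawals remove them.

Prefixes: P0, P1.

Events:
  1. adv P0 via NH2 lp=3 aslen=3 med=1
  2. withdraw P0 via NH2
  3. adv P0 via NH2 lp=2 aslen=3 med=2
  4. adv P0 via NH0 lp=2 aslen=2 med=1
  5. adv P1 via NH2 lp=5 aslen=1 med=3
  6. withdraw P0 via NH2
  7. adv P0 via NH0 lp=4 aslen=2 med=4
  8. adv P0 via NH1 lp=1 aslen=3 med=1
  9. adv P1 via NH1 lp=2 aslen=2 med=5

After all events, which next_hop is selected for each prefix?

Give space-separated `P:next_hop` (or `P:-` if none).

Op 1: best P0=NH2 P1=-
Op 2: best P0=- P1=-
Op 3: best P0=NH2 P1=-
Op 4: best P0=NH0 P1=-
Op 5: best P0=NH0 P1=NH2
Op 6: best P0=NH0 P1=NH2
Op 7: best P0=NH0 P1=NH2
Op 8: best P0=NH0 P1=NH2
Op 9: best P0=NH0 P1=NH2

Answer: P0:NH0 P1:NH2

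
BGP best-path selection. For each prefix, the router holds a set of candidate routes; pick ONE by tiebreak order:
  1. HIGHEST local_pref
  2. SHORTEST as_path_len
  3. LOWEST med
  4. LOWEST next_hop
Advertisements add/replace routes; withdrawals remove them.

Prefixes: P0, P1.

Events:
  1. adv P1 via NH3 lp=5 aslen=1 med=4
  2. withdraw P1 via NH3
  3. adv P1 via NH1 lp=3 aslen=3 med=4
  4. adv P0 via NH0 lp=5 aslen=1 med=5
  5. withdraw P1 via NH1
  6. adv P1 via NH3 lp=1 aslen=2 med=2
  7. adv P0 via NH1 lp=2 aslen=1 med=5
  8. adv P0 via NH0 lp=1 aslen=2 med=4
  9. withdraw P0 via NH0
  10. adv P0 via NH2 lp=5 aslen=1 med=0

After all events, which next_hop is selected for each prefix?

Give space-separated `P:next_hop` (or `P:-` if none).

Op 1: best P0=- P1=NH3
Op 2: best P0=- P1=-
Op 3: best P0=- P1=NH1
Op 4: best P0=NH0 P1=NH1
Op 5: best P0=NH0 P1=-
Op 6: best P0=NH0 P1=NH3
Op 7: best P0=NH0 P1=NH3
Op 8: best P0=NH1 P1=NH3
Op 9: best P0=NH1 P1=NH3
Op 10: best P0=NH2 P1=NH3

Answer: P0:NH2 P1:NH3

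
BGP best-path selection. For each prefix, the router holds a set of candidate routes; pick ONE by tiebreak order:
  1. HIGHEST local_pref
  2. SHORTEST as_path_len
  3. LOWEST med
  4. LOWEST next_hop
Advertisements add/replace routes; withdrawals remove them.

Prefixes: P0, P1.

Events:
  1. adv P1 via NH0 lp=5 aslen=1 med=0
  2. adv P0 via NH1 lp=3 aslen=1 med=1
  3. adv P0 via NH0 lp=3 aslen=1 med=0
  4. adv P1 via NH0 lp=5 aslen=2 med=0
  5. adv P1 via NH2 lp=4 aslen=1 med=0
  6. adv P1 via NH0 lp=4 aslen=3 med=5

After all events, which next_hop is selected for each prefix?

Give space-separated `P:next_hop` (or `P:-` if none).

Op 1: best P0=- P1=NH0
Op 2: best P0=NH1 P1=NH0
Op 3: best P0=NH0 P1=NH0
Op 4: best P0=NH0 P1=NH0
Op 5: best P0=NH0 P1=NH0
Op 6: best P0=NH0 P1=NH2

Answer: P0:NH0 P1:NH2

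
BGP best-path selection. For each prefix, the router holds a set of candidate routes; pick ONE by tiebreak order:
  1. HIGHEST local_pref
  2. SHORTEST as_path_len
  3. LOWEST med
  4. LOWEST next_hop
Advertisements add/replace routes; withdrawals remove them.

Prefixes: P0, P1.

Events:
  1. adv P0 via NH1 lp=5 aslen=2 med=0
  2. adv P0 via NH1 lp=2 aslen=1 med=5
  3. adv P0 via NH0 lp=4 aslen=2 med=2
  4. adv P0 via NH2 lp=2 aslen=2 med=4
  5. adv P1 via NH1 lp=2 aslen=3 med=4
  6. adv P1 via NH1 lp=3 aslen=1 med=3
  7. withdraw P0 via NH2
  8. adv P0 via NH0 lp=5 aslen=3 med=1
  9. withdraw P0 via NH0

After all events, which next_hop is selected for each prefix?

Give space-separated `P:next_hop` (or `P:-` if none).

Op 1: best P0=NH1 P1=-
Op 2: best P0=NH1 P1=-
Op 3: best P0=NH0 P1=-
Op 4: best P0=NH0 P1=-
Op 5: best P0=NH0 P1=NH1
Op 6: best P0=NH0 P1=NH1
Op 7: best P0=NH0 P1=NH1
Op 8: best P0=NH0 P1=NH1
Op 9: best P0=NH1 P1=NH1

Answer: P0:NH1 P1:NH1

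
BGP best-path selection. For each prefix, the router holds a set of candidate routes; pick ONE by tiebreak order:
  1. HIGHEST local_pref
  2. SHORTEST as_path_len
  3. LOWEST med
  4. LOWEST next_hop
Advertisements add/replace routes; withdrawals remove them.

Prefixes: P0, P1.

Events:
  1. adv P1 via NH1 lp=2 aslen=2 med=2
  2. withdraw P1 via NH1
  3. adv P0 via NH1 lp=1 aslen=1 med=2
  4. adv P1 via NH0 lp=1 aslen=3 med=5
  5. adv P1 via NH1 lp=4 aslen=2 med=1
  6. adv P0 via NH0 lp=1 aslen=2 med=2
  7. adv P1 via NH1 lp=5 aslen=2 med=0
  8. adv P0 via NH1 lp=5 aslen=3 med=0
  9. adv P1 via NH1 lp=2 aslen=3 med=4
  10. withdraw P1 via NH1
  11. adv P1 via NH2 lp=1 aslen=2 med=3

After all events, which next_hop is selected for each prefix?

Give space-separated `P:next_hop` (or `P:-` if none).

Answer: P0:NH1 P1:NH2

Derivation:
Op 1: best P0=- P1=NH1
Op 2: best P0=- P1=-
Op 3: best P0=NH1 P1=-
Op 4: best P0=NH1 P1=NH0
Op 5: best P0=NH1 P1=NH1
Op 6: best P0=NH1 P1=NH1
Op 7: best P0=NH1 P1=NH1
Op 8: best P0=NH1 P1=NH1
Op 9: best P0=NH1 P1=NH1
Op 10: best P0=NH1 P1=NH0
Op 11: best P0=NH1 P1=NH2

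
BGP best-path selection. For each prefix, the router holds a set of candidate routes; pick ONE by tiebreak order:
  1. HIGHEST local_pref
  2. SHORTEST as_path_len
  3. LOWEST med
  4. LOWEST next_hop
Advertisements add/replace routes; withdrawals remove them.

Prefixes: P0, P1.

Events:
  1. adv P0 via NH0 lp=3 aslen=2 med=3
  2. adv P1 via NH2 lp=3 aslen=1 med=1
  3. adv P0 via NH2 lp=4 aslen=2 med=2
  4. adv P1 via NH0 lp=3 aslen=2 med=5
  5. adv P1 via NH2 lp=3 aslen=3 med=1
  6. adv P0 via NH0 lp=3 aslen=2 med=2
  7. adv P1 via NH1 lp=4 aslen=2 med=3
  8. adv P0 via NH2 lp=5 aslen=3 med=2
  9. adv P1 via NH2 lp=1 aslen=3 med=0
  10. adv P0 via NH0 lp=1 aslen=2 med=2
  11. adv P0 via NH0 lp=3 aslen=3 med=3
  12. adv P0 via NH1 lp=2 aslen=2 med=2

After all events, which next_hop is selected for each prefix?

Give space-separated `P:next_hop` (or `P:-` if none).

Answer: P0:NH2 P1:NH1

Derivation:
Op 1: best P0=NH0 P1=-
Op 2: best P0=NH0 P1=NH2
Op 3: best P0=NH2 P1=NH2
Op 4: best P0=NH2 P1=NH2
Op 5: best P0=NH2 P1=NH0
Op 6: best P0=NH2 P1=NH0
Op 7: best P0=NH2 P1=NH1
Op 8: best P0=NH2 P1=NH1
Op 9: best P0=NH2 P1=NH1
Op 10: best P0=NH2 P1=NH1
Op 11: best P0=NH2 P1=NH1
Op 12: best P0=NH2 P1=NH1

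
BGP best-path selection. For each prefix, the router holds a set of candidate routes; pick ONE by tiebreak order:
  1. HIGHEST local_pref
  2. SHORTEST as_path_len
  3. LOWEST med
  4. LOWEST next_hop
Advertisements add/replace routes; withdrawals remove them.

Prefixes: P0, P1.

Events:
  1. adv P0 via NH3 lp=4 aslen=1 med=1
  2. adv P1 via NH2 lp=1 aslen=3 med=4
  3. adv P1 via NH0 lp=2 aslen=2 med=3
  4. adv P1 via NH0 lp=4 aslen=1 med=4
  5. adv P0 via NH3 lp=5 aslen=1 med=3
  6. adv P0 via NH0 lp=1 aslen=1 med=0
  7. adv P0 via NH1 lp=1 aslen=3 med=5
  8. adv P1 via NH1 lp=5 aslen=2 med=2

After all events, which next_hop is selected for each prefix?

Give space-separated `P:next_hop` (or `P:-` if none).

Answer: P0:NH3 P1:NH1

Derivation:
Op 1: best P0=NH3 P1=-
Op 2: best P0=NH3 P1=NH2
Op 3: best P0=NH3 P1=NH0
Op 4: best P0=NH3 P1=NH0
Op 5: best P0=NH3 P1=NH0
Op 6: best P0=NH3 P1=NH0
Op 7: best P0=NH3 P1=NH0
Op 8: best P0=NH3 P1=NH1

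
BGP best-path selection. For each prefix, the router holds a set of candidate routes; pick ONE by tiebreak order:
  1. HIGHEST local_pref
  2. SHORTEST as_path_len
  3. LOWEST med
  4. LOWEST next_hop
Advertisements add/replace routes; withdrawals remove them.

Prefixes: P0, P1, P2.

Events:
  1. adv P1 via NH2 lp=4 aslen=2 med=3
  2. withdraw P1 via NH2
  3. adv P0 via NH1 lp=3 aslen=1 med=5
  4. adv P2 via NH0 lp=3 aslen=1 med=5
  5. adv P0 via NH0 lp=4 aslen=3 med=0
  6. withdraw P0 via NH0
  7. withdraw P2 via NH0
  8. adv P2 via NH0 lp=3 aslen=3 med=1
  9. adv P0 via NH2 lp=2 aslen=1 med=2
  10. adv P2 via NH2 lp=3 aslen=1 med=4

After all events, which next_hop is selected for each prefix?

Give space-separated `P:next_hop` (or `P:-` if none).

Op 1: best P0=- P1=NH2 P2=-
Op 2: best P0=- P1=- P2=-
Op 3: best P0=NH1 P1=- P2=-
Op 4: best P0=NH1 P1=- P2=NH0
Op 5: best P0=NH0 P1=- P2=NH0
Op 6: best P0=NH1 P1=- P2=NH0
Op 7: best P0=NH1 P1=- P2=-
Op 8: best P0=NH1 P1=- P2=NH0
Op 9: best P0=NH1 P1=- P2=NH0
Op 10: best P0=NH1 P1=- P2=NH2

Answer: P0:NH1 P1:- P2:NH2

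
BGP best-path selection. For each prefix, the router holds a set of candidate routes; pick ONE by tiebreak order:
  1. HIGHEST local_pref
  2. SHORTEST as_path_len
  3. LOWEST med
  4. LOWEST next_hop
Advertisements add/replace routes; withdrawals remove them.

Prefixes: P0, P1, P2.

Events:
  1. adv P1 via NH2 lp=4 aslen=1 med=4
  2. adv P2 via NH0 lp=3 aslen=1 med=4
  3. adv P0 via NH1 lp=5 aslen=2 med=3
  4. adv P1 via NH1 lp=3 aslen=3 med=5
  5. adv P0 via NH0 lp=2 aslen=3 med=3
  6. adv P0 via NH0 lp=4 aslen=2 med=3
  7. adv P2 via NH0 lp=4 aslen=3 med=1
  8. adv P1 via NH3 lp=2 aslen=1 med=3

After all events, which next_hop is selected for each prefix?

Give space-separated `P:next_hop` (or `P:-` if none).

Op 1: best P0=- P1=NH2 P2=-
Op 2: best P0=- P1=NH2 P2=NH0
Op 3: best P0=NH1 P1=NH2 P2=NH0
Op 4: best P0=NH1 P1=NH2 P2=NH0
Op 5: best P0=NH1 P1=NH2 P2=NH0
Op 6: best P0=NH1 P1=NH2 P2=NH0
Op 7: best P0=NH1 P1=NH2 P2=NH0
Op 8: best P0=NH1 P1=NH2 P2=NH0

Answer: P0:NH1 P1:NH2 P2:NH0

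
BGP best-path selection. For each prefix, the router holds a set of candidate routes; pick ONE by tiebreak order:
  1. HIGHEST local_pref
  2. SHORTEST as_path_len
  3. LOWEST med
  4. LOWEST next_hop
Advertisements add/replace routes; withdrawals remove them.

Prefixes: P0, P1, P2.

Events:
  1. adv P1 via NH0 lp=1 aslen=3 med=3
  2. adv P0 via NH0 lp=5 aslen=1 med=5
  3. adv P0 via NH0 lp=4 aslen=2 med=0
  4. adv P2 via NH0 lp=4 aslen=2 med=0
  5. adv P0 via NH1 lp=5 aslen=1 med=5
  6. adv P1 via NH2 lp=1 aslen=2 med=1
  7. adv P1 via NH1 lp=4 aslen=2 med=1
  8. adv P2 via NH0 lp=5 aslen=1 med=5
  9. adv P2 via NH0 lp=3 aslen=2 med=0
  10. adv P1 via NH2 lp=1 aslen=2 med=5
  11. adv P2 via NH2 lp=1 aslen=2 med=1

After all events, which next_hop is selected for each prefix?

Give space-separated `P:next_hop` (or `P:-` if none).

Op 1: best P0=- P1=NH0 P2=-
Op 2: best P0=NH0 P1=NH0 P2=-
Op 3: best P0=NH0 P1=NH0 P2=-
Op 4: best P0=NH0 P1=NH0 P2=NH0
Op 5: best P0=NH1 P1=NH0 P2=NH0
Op 6: best P0=NH1 P1=NH2 P2=NH0
Op 7: best P0=NH1 P1=NH1 P2=NH0
Op 8: best P0=NH1 P1=NH1 P2=NH0
Op 9: best P0=NH1 P1=NH1 P2=NH0
Op 10: best P0=NH1 P1=NH1 P2=NH0
Op 11: best P0=NH1 P1=NH1 P2=NH0

Answer: P0:NH1 P1:NH1 P2:NH0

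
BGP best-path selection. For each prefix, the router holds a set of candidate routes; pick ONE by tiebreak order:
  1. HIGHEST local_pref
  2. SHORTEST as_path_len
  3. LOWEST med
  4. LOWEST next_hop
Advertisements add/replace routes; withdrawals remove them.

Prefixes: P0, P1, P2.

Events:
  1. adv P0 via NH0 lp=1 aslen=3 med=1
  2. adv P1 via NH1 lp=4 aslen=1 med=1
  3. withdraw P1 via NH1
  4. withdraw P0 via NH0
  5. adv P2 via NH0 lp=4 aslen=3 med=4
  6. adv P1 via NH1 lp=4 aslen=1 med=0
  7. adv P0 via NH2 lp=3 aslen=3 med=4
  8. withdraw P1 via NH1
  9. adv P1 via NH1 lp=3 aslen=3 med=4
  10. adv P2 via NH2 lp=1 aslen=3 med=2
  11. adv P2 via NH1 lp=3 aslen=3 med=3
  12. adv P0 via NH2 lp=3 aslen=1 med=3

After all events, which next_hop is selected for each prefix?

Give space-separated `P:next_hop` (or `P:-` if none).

Answer: P0:NH2 P1:NH1 P2:NH0

Derivation:
Op 1: best P0=NH0 P1=- P2=-
Op 2: best P0=NH0 P1=NH1 P2=-
Op 3: best P0=NH0 P1=- P2=-
Op 4: best P0=- P1=- P2=-
Op 5: best P0=- P1=- P2=NH0
Op 6: best P0=- P1=NH1 P2=NH0
Op 7: best P0=NH2 P1=NH1 P2=NH0
Op 8: best P0=NH2 P1=- P2=NH0
Op 9: best P0=NH2 P1=NH1 P2=NH0
Op 10: best P0=NH2 P1=NH1 P2=NH0
Op 11: best P0=NH2 P1=NH1 P2=NH0
Op 12: best P0=NH2 P1=NH1 P2=NH0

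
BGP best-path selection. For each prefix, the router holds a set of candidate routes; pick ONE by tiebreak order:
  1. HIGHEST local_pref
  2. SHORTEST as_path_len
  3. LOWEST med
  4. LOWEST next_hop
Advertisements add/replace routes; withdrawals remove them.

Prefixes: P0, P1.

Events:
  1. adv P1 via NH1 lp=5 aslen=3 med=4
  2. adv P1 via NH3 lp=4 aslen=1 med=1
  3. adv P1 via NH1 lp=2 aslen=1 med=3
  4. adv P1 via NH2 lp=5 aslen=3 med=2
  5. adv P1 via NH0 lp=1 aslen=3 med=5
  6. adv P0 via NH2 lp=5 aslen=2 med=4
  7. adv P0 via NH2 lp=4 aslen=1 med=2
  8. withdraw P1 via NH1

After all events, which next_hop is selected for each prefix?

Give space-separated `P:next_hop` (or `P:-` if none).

Answer: P0:NH2 P1:NH2

Derivation:
Op 1: best P0=- P1=NH1
Op 2: best P0=- P1=NH1
Op 3: best P0=- P1=NH3
Op 4: best P0=- P1=NH2
Op 5: best P0=- P1=NH2
Op 6: best P0=NH2 P1=NH2
Op 7: best P0=NH2 P1=NH2
Op 8: best P0=NH2 P1=NH2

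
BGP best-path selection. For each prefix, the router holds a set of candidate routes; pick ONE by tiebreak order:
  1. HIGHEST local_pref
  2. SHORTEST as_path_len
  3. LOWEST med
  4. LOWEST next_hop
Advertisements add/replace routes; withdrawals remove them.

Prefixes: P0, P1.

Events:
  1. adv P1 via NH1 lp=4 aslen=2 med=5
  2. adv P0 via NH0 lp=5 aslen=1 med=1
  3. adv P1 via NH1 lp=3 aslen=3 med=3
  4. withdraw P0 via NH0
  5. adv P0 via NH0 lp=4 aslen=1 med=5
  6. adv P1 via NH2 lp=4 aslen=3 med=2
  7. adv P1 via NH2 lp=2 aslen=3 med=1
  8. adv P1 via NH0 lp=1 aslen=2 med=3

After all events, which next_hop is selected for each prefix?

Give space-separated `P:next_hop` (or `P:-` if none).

Op 1: best P0=- P1=NH1
Op 2: best P0=NH0 P1=NH1
Op 3: best P0=NH0 P1=NH1
Op 4: best P0=- P1=NH1
Op 5: best P0=NH0 P1=NH1
Op 6: best P0=NH0 P1=NH2
Op 7: best P0=NH0 P1=NH1
Op 8: best P0=NH0 P1=NH1

Answer: P0:NH0 P1:NH1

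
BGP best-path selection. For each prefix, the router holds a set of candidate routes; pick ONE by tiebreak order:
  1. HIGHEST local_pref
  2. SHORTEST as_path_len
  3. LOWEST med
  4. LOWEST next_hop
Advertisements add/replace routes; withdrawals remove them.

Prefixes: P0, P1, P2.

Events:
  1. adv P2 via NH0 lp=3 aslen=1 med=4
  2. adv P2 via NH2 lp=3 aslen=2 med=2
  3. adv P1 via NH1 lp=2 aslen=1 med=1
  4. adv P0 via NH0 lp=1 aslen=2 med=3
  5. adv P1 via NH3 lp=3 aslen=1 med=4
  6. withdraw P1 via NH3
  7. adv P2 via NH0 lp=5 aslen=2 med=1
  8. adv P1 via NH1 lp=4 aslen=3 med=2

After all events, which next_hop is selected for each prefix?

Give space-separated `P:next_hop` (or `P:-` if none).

Answer: P0:NH0 P1:NH1 P2:NH0

Derivation:
Op 1: best P0=- P1=- P2=NH0
Op 2: best P0=- P1=- P2=NH0
Op 3: best P0=- P1=NH1 P2=NH0
Op 4: best P0=NH0 P1=NH1 P2=NH0
Op 5: best P0=NH0 P1=NH3 P2=NH0
Op 6: best P0=NH0 P1=NH1 P2=NH0
Op 7: best P0=NH0 P1=NH1 P2=NH0
Op 8: best P0=NH0 P1=NH1 P2=NH0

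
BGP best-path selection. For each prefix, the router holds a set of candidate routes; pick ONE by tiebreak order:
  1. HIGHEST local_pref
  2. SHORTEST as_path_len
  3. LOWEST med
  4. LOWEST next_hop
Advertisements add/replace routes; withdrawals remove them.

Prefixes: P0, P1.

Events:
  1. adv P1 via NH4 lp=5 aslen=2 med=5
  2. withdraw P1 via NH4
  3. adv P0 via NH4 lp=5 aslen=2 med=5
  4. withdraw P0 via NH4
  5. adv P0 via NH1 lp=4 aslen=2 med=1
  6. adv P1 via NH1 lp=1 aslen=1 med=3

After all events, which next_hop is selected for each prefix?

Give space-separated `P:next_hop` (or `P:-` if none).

Op 1: best P0=- P1=NH4
Op 2: best P0=- P1=-
Op 3: best P0=NH4 P1=-
Op 4: best P0=- P1=-
Op 5: best P0=NH1 P1=-
Op 6: best P0=NH1 P1=NH1

Answer: P0:NH1 P1:NH1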